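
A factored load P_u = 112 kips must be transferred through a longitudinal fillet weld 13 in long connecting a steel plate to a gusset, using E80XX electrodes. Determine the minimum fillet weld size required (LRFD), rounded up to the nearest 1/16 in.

E80XX → F_EXX = 80 ksi.
Total weld length L = 13 in.
Required throat t_e = P_u / (φ × 0.6 F_EXX × L) = 112 / (0.75 × 0.6 × 80 × 13) = 0.2393 in.
Required leg w = t_e / 0.707 = 0.3385 in → use 3/8 in.

w = 3/8 in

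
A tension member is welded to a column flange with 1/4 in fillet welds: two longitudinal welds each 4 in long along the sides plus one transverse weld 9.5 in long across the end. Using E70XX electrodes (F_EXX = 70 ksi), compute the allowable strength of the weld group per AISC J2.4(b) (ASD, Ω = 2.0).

R_n/Ω ≈ 78.1 kip

t_e = 0.707 × 0.25 = 0.1767 in.
R_nwl = 0.6 × 70 × 0.1767 × 8 = 59.39 kip (longitudinal, 2 welds).
R_nwt = 0.6 × 70 × 0.1767 × 9.5 = 70.52 kip (transverse, base value).
(i) R_nwl + R_nwt = 129.9 kip; (ii) 0.85 R_nwl + 1.5 R_nwt = 156.3 kip.
R_n = max = 156.3 kip [governs: (ii)]; R_n/Ω = 78.13 kip.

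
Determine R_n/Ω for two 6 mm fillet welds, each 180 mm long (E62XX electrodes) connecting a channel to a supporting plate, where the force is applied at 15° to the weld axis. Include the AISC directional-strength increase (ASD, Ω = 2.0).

E62XX → F_EXX = 620 MPa.
t_e = 0.707 × 6 = 4.242 mm; A_we = 4.242 × 360 = 1527 mm².
Directional factor: 1.0 + 0.5 sin^1.5(15°) = 1.066.
F_nw = 0.6 × 620 × 1.066 = 396.5 MPa.
R_n/Ω = (396.5 × 1527) / 2.0 × 10⁻³ = 302.7 kN.

R_n/Ω ≈ 303 kN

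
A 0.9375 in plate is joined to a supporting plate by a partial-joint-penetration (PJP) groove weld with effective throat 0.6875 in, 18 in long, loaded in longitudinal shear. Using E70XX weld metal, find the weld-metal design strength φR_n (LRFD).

E70XX → F_EXX = 70 ksi.
Effective throat (given) t_e = 0.6875 in.
A_we = 0.6875 × 18 = 12.38 in².
F_nw = 0.6 F_EXX = 42 ksi.
φR_n = 0.75 × 42 × 12.38 = 389.8 kip.

φR_n ≈ 390 kip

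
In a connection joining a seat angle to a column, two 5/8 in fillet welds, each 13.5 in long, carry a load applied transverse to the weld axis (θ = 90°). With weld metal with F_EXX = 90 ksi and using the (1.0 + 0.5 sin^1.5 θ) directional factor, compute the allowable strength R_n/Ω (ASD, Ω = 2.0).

R_n/Ω ≈ 483 kip

t_e = 0.707 × 0.625 = 0.4419 in; A_we = 0.4419 × 27 = 11.93 in².
Directional factor: 1.0 + 0.5 sin^1.5(90°) = 1.5.
F_nw = 0.6 × 90 × 1.5 = 81 ksi.
R_n/Ω = (81 × 11.93) / 2.0 = 483.2 kip.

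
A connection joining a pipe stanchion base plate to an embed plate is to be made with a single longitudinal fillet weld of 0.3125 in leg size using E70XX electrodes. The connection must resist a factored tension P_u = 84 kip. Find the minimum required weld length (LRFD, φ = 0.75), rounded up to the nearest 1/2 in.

L = 12.5 in

E70XX → F_EXX = 70 ksi.
Throat t_e = 0.707 × 0.3125 = 0.2209 in.
φr_n = 0.75 × 0.6 × 70 × 0.2209 = 6.96 kip/in.
L_req = P_u / φr_n = 84 / 6.96 = 12.07 in total.
Round up → use L = 12.5 in.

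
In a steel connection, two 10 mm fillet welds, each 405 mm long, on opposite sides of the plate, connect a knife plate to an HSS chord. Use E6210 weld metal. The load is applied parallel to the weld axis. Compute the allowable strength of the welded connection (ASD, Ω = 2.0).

E62XX → F_EXX = 620 MPa.
Effective throat t_e = 0.707 × 10 = 7.07 mm.
Total length L = 810 mm; A_we = 7.07 × 810 = 5727 mm².
F_nw = 0.6 F_EXX = 0.6 × 620 = 372 MPa.
R_n = 372 × 5727 × 10⁻³ = 2130 kN; R_n/Ω = 2130/2.0 = 1065 kN.

R_n/Ω ≈ 1070 kN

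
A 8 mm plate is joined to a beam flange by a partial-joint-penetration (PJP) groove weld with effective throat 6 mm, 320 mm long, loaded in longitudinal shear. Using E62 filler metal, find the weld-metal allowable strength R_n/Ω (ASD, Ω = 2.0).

E62XX → F_EXX = 620 MPa.
Effective throat (given) t_e = 6 mm.
A_we = 6 × 320 = 1920 mm².
F_nw = 0.6 F_EXX = 372 MPa.
R_n/Ω = (372 × 1920) / 2.0 × 10⁻³ = 357.1 kN.

R_n/Ω ≈ 357 kN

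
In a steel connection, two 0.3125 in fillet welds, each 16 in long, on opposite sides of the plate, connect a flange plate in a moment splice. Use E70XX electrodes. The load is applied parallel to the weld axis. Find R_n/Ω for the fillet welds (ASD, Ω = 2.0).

R_n/Ω ≈ 148 kip

E70XX → F_EXX = 70 ksi.
Effective throat t_e = 0.707 × 0.3125 = 0.2209 in.
Total length L = 32 in; A_we = 0.2209 × 32 = 7.07 in².
F_nw = 0.6 F_EXX = 0.6 × 70 = 42 ksi.
R_n = 42 × 7.07 = 296.9 kip; R_n/Ω = 296.9/2.0 = 148.5 kip.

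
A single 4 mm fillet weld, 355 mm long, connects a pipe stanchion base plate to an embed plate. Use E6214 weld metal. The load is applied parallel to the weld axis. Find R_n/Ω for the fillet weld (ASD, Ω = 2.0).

E62XX → F_EXX = 620 MPa.
Effective throat t_e = 0.707 × 4 = 2.828 mm.
Total length L = 355 mm; A_we = 2.828 × 355 = 1004 mm².
F_nw = 0.6 F_EXX = 0.6 × 620 = 372 MPa.
R_n = 372 × 1004 × 10⁻³ = 373.5 kN; R_n/Ω = 373.5/2.0 = 186.7 kN.

R_n/Ω ≈ 187 kN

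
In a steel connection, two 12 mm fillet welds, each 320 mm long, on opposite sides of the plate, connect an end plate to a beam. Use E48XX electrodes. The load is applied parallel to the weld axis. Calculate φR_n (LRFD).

E48XX → F_EXX = 480 MPa.
Effective throat t_e = 0.707 × 12 = 8.484 mm.
Total length L = 640 mm; A_we = 8.484 × 640 = 5430 mm².
F_nw = 0.6 F_EXX = 0.6 × 480 = 288 MPa.
φR_n = 0.75 × 288 × 5430 × 10⁻³ = 1173 kN.

φR_n ≈ 1170 kN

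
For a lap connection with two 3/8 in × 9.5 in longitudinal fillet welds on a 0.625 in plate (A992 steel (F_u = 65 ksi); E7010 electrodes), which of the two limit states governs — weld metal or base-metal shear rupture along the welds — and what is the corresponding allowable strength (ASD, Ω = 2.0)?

R_n/Ω ≈ 106 kips (weld metal governs)

E70XX → F_EXX = 70 ksi.
t_e = 0.707 × 0.375 = 0.2651 in; L = 19 in.
Weld metal: R_n/Ω = (1/2.0) × 0.6 × 70 × 0.2651 × 19 = 105.8 kips.
Base metal (shear rupture): R_n/Ω = (1/2.0) × 0.6 × 65 × 0.625 × 19 = 231.6 kips.
Governing: weld metal.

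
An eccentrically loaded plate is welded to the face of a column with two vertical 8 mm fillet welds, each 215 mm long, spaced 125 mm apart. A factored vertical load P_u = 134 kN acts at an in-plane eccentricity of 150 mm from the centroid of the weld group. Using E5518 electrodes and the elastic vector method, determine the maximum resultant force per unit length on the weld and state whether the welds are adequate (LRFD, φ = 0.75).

E55XX → F_EXX = 550 MPa.
Total weld length L_w = 430 mm. Treat welds as unit-width lines.
Polar moment about centroid: J = 2[d³/12 + d(b/2)²] = 2[215³/12 + 215×62.5²] = 3336000 mm³.
Direct shear f_v = P/L_w = 134×10³ / 430 = 311.6 N/mm (vertical).
Torsion M = P·e = 134×10³ × 150 = 20100000 N·mm.
Critical point at (x, y) = (62.5, 107.5) from centroid. f_tx = M·y/J = 647.7 N/mm; f_ty = M·x/J = 376.6 N/mm.
Resultant f_max = √[f_tx² + (f_v + f_ty)²] = √[647.7² + (311.6 + 376.6)²] = 945 N/mm.
Capacity per unit length: φr_n = 0.75 × 0.6 × 550 × (0.707 × 8) = 1400 N/mm.
945 ≤ 1400 → adequate.

f_max ≈ 945 N/mm; adequate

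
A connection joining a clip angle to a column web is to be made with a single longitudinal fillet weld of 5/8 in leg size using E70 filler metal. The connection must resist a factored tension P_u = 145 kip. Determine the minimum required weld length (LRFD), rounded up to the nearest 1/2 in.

L = 10.5 in

E70XX → F_EXX = 70 ksi.
Throat t_e = 0.707 × 0.625 = 0.4419 in.
φr_n = 0.75 × 0.6 × 70 × 0.4419 = 13.92 kip/in.
L_req = P_u / φr_n = 145 / 13.92 = 10.42 in total.
Round up → use L = 10.5 in.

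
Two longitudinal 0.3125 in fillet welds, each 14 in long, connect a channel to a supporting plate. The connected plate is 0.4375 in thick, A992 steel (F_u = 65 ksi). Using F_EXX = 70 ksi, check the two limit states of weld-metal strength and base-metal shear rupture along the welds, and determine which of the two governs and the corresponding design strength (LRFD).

t_e = 0.707 × 0.3125 = 0.2209 in; L = 28 in.
Weld metal: φR_n = 0.75 × 0.6 × 70 × 0.2209 × 28 = 194.9 kip.
Base metal (shear rupture): φR_n = 0.75 × 0.6 × 65 × 0.4375 × 28 = 358.3 kip.
Governing: weld metal.

φR_n ≈ 195 kip (weld metal governs)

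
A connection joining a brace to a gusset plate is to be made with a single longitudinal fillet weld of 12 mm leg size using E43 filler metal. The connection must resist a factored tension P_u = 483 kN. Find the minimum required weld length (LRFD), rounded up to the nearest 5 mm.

E43XX → F_EXX = 430 MPa.
Throat t_e = 0.707 × 12 = 8.484 mm.
φr_n = 0.75 × 0.6 × 430 × 8.484 × 10⁻³ = 1.642 kN/mm.
L_req = P_u / φr_n = 483 / 1.642 = 294.2 mm total.
Round up → use L = 295 mm.

L = 295 mm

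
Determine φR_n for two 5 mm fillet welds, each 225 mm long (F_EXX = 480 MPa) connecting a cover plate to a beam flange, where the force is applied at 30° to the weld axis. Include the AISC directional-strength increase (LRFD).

t_e = 0.707 × 5 = 3.535 mm; A_we = 3.535 × 450 = 1591 mm².
Directional factor: 1.0 + 0.5 sin^1.5(30°) = 1.177.
F_nw = 0.6 × 480 × 1.177 = 338.9 MPa.
φR_n = 0.75 × 338.9 × 1591 × 10⁻³ = 404.3 kN.

φR_n ≈ 404 kN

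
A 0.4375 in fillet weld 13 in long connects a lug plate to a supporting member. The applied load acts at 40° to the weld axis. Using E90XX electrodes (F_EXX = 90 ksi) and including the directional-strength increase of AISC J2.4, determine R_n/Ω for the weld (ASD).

t_e = 0.707 × 0.4375 = 0.3093 in; A_we = 0.3093 × 13 = 4.021 in².
Directional factor: 1.0 + 0.5 sin^1.5(40°) = 1.258.
F_nw = 0.6 × 90 × 1.258 = 67.91 ksi.
R_n/Ω = (67.91 × 4.021) / 2.0 = 136.5 kips.

R_n/Ω ≈ 137 kips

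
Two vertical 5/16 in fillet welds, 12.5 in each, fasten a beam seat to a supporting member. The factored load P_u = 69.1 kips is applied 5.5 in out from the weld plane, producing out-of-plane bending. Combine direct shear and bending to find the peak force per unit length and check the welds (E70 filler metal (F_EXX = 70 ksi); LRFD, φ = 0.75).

L_w = 2 × 12.5 = 25 in; section modulus (unit throat) S = 2 × L²/6 = 52.08 in².
Direct shear f_v = P/L_w = 69.1/25 = 2.764 kip/in.
Moment M = P × e = 69.1 × 5.5 = 380.05 kip·in; bending f_b = M/S = 7.297 kip/in.
f_max = √(f_v² + f_b²) = √(2.764² + 7.297²) = 7.803 kip/in.
φr_n = 0.75 × 0.6 × 70 × (0.707 × 0.3125) = 6.96 kip/in → NOT adequate.

f_max ≈ 7.8 kip/in; NOT adequate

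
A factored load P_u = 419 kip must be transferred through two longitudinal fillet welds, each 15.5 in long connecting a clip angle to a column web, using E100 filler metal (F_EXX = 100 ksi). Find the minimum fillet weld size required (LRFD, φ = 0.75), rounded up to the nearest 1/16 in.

Total weld length L = 31 in.
Required throat t_e = P_u / (φ × 0.6 F_EXX × L) = 419 / (0.75 × 0.6 × 100 × 31) = 0.3004 in.
Required leg w = t_e / 0.707 = 0.4248 in → use 7/16 in.

w = 7/16 in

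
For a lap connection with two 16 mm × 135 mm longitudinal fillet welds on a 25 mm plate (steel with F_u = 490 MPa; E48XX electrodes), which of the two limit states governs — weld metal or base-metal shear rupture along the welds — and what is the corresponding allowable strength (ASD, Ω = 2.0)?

R_n/Ω ≈ 440 kN (weld metal governs)

E48XX → F_EXX = 480 MPa.
t_e = 0.707 × 16 = 11.31 mm; L = 270 mm.
Weld metal: R_n/Ω = (1/2.0) × 0.6 × 480 × 11.31 × 270 × 10⁻³ = 439.8 kN.
Base metal (shear rupture): R_n/Ω = (1/2.0) × 0.6 × 490 × 25 × 270 × 10⁻³ = 992.2 kN.
Governing: weld metal.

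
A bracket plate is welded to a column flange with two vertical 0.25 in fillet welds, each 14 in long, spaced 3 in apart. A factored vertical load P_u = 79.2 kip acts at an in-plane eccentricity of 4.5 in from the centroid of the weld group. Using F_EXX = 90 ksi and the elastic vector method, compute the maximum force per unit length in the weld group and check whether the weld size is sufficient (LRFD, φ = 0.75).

Total weld length L_w = 28 in. Treat welds as unit-width lines.
Polar moment about centroid: J = 2[d³/12 + d(b/2)²] = 2[14³/12 + 14×1.5²] = 520.3 in³.
Direct shear f_v = P/L_w = 79.2 / 28 = 2.829 kip/in (vertical).
Torsion M = P·e = 79.2 × 4.5 = 356.4 kip·in.
Critical point at (x, y) = (1.5, 7) from centroid. f_tx = M·y/J = 4.795 kip/in; f_ty = M·x/J = 1.027 kip/in.
Resultant f_max = √[f_tx² + (f_v + f_ty)²] = √[4.795² + (2.829 + 1.027)²] = 6.153 kip/in.
Capacity per unit length: φr_n = 0.75 × 0.6 × 90 × (0.707 × 0.25) = 7.158 kip/in.
6.153 ≤ 7.158 → adequate.

f_max ≈ 6.15 kip/in; adequate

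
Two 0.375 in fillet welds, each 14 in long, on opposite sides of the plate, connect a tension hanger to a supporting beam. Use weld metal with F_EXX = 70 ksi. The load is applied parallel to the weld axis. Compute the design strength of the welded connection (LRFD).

φR_n ≈ 234 kip

Effective throat t_e = 0.707 × 0.375 = 0.2651 in.
Total length L = 28 in; A_we = 0.2651 × 28 = 7.423 in².
F_nw = 0.6 F_EXX = 0.6 × 70 = 42 ksi.
φR_n = 0.75 × 42 × 7.423 = 233.8 kip.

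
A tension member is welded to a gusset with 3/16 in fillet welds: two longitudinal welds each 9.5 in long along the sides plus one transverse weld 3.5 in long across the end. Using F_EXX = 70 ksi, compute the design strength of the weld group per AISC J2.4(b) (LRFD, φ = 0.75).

t_e = 0.707 × 0.1875 = 0.1326 in.
R_nwl = 0.6 × 70 × 0.1326 × 19 = 105.8 kips (longitudinal, 2 welds).
R_nwt = 0.6 × 70 × 0.1326 × 3.5 = 19.49 kips (transverse, base value).
(i) R_nwl + R_nwt = 125.3 kips; (ii) 0.85 R_nwl + 1.5 R_nwt = 119.1 kips.
R_n = max = 125.3 kips [governs: (i)]; φR_n = 93.95 kips.

φR_n ≈ 94 kips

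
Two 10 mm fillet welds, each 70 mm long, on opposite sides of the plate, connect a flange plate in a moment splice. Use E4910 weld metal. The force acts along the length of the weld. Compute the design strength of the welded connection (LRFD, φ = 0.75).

E49XX → F_EXX = 490 MPa.
Effective throat t_e = 0.707 × 10 = 7.07 mm.
Total length L = 140 mm; A_we = 7.07 × 140 = 989.8 mm².
F_nw = 0.6 F_EXX = 0.6 × 490 = 294 MPa.
φR_n = 0.75 × 294 × 989.8 × 10⁻³ = 218.3 kN.

φR_n ≈ 218 kN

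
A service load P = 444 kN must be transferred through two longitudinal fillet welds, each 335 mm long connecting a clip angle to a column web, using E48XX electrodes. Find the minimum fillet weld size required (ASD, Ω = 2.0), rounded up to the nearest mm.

w = 7 mm

E48XX → F_EXX = 480 MPa.
Total weld length L = 670 mm.
Required throat t_e = P × Ω / (0.6 F_EXX × L) = 444 × 2.0 / (0.6 × 480 × 670 × 10⁻³) = 4.602 mm.
Required leg w = t_e / 0.707 = 6.509 mm → use 7 mm.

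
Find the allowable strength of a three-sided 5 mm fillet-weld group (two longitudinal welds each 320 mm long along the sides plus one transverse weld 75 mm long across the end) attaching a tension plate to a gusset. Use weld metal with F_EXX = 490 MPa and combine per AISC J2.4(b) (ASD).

t_e = 0.707 × 5 = 3.535 mm.
R_nwl = 0.6 × 490 × 3.535 × 640 × 10⁻³ = 665.1 kN (longitudinal, 2 welds).
R_nwt = 0.6 × 490 × 3.535 × 75 × 10⁻³ = 77.95 kN (transverse, base value).
(i) R_nwl + R_nwt = 743.1 kN; (ii) 0.85 R_nwl + 1.5 R_nwt = 682.3 kN.
R_n = max = 743.1 kN [governs: (i)]; R_n/Ω = 371.5 kN.

R_n/Ω ≈ 372 kN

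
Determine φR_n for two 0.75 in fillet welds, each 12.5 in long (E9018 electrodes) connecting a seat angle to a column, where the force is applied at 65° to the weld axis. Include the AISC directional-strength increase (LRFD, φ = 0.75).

E90XX → F_EXX = 90 ksi.
t_e = 0.707 × 0.75 = 0.5302 in; A_we = 0.5302 × 25 = 13.26 in².
Directional factor: 1.0 + 0.5 sin^1.5(65°) = 1.431.
F_nw = 0.6 × 90 × 1.431 = 77.3 ksi.
φR_n = 0.75 × 77.3 × 13.26 = 768.5 kips.

φR_n ≈ 768 kips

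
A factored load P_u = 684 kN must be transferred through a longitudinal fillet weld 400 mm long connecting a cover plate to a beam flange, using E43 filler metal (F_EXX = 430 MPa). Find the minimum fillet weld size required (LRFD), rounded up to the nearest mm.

Total weld length L = 400 mm.
Required throat t_e = P_u / (φ × 0.6 F_EXX × L) = 684 / (0.75 × 0.6 × 430 × 400 × 10⁻³) = 8.837 mm.
Required leg w = t_e / 0.707 = 12.5 mm → use 13 mm.

w = 13 mm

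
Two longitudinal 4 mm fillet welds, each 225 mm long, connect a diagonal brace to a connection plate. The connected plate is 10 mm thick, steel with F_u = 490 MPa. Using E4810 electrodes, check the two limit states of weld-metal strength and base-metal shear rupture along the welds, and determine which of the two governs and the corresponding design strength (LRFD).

E48XX → F_EXX = 480 MPa.
t_e = 0.707 × 4 = 2.828 mm; L = 450 mm.
Weld metal: φR_n = 0.75 × 0.6 × 480 × 2.828 × 450 × 10⁻³ = 274.9 kN.
Base metal (shear rupture): φR_n = 0.75 × 0.6 × 490 × 10 × 450 × 10⁻³ = 992.2 kN.
Governing: weld metal.

φR_n ≈ 275 kN (weld metal governs)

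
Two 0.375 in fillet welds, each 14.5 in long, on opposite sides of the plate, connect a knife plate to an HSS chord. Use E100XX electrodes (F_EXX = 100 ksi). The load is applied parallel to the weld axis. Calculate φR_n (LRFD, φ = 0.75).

φR_n ≈ 346 kip

Effective throat t_e = 0.707 × 0.375 = 0.2651 in.
Total length L = 29 in; A_we = 0.2651 × 29 = 7.689 in².
F_nw = 0.6 F_EXX = 0.6 × 100 = 60 ksi.
φR_n = 0.75 × 60 × 7.689 = 346 kip.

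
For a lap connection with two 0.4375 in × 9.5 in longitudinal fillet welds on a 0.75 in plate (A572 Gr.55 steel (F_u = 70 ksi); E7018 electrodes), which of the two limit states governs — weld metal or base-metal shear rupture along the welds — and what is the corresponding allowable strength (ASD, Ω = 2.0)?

E70XX → F_EXX = 70 ksi.
t_e = 0.707 × 0.4375 = 0.3093 in; L = 19 in.
Weld metal: R_n/Ω = (1/2.0) × 0.6 × 70 × 0.3093 × 19 = 123.4 kips.
Base metal (shear rupture): R_n/Ω = (1/2.0) × 0.6 × 70 × 0.75 × 19 = 299.2 kips.
Governing: weld metal.

R_n/Ω ≈ 123 kips (weld metal governs)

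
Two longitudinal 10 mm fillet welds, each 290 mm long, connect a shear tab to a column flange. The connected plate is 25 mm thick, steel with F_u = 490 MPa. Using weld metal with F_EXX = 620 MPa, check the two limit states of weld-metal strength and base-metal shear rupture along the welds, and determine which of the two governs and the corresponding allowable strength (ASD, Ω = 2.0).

t_e = 0.707 × 10 = 7.07 mm; L = 580 mm.
Weld metal: R_n/Ω = (1/2.0) × 0.6 × 620 × 7.07 × 580 × 10⁻³ = 762.7 kN.
Base metal (shear rupture): R_n/Ω = (1/2.0) × 0.6 × 490 × 25 × 580 × 10⁻³ = 2132 kN.
Governing: weld metal.

R_n/Ω ≈ 763 kN (weld metal governs)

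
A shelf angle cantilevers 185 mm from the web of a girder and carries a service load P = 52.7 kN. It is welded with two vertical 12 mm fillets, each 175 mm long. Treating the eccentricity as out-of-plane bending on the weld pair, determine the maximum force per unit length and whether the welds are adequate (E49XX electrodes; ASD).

E49XX → F_EXX = 490 MPa.
L_w = 2 × 175 = 350 mm; section modulus (unit throat) S = 2 × L²/6 = 10210 mm².
Direct shear f_v = P/L_w = 52.7×10³/350 = 150.6 N/mm.
Moment M = P × e = 52.7×10³ × 185 = 9749500 N·mm; bending f_b = M/S = 955.1 N/mm.
f_max = √(f_v² + f_b²) = √(150.6² + 955.1²) = 966.8 N/mm.
r_n/Ω = (1/2.0) × 0.6 × 490 × (0.707 × 12) = 1247 N/mm → adequate.

f_max ≈ 967 N/mm; adequate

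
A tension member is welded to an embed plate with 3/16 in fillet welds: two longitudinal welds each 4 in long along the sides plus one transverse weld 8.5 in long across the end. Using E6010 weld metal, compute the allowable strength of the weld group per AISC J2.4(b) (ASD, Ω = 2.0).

E60XX → F_EXX = 60 ksi.
t_e = 0.707 × 0.1875 = 0.1326 in.
R_nwl = 0.6 × 60 × 0.1326 × 8 = 38.18 kips (longitudinal, 2 welds).
R_nwt = 0.6 × 60 × 0.1326 × 8.5 = 40.56 kips (transverse, base value).
(i) R_nwl + R_nwt = 78.74 kips; (ii) 0.85 R_nwl + 1.5 R_nwt = 93.3 kips.
R_n = max = 93.3 kips [governs: (ii)]; R_n/Ω = 46.65 kips.

R_n/Ω ≈ 46.6 kips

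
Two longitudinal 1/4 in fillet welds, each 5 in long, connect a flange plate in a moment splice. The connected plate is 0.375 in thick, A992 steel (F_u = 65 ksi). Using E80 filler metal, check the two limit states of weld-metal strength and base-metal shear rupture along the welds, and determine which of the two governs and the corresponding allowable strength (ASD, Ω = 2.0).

E80XX → F_EXX = 80 ksi.
t_e = 0.707 × 0.25 = 0.1767 in; L = 10 in.
Weld metal: R_n/Ω = (1/2.0) × 0.6 × 80 × 0.1767 × 10 = 42.42 kip.
Base metal (shear rupture): R_n/Ω = (1/2.0) × 0.6 × 65 × 0.375 × 10 = 73.12 kip.
Governing: weld metal.

R_n/Ω ≈ 42.4 kip (weld metal governs)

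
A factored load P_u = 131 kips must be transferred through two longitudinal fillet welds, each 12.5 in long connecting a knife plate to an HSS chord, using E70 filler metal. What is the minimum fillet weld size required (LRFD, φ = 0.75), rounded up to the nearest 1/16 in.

w = 1/4 in

E70XX → F_EXX = 70 ksi.
Total weld length L = 25 in.
Required throat t_e = P_u / (φ × 0.6 F_EXX × L) = 131 / (0.75 × 0.6 × 70 × 25) = 0.1663 in.
Required leg w = t_e / 0.707 = 0.2353 in → use 1/4 in.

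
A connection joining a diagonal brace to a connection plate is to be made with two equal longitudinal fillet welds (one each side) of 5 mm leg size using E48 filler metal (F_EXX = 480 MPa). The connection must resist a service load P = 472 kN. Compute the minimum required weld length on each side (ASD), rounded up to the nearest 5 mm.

L = 465 mm on each side

Throat t_e = 0.707 × 5 = 3.535 mm.
r_n/Ω = (0.6 × 480 × 3.535) / 2.0 = 509 N/mm = 0.509 kN/mm.
L_req = P / (r_n/Ω) = 472 / 0.509 = 927.2 mm total.
Per side: 927.2 / 2 = 463.6 mm.
Round up → use L = 465 mm on each side.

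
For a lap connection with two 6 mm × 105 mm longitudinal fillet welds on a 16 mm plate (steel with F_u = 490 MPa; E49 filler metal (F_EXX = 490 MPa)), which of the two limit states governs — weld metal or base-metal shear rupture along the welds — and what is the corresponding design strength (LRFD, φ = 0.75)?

φR_n ≈ 196 kN (weld metal governs)

t_e = 0.707 × 6 = 4.242 mm; L = 210 mm.
Weld metal: φR_n = 0.75 × 0.6 × 490 × 4.242 × 210 × 10⁻³ = 196.4 kN.
Base metal (shear rupture): φR_n = 0.75 × 0.6 × 490 × 16 × 210 × 10⁻³ = 740.9 kN.
Governing: weld metal.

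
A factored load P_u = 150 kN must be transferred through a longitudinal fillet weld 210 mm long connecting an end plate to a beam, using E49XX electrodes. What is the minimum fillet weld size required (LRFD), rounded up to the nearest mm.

w = 5 mm

E49XX → F_EXX = 490 MPa.
Total weld length L = 210 mm.
Required throat t_e = P_u / (φ × 0.6 F_EXX × L) = 150 / (0.75 × 0.6 × 490 × 210 × 10⁻³) = 3.239 mm.
Required leg w = t_e / 0.707 = 4.582 mm → use 5 mm.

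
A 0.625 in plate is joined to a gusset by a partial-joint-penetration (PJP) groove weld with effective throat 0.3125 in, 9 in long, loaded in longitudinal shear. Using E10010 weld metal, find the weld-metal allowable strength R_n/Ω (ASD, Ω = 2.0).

R_n/Ω ≈ 84.4 kips

E100XX → F_EXX = 100 ksi.
Effective throat (given) t_e = 0.3125 in.
A_we = 0.3125 × 9 = 2.812 in².
F_nw = 0.6 F_EXX = 60 ksi.
R_n/Ω = (60 × 2.812) / 2.0 = 84.38 kips.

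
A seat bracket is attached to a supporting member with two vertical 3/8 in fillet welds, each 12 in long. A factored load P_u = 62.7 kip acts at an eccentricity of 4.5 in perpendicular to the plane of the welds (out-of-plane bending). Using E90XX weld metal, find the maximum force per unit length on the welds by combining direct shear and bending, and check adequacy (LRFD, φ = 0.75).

E90XX → F_EXX = 90 ksi.
L_w = 2 × 12 = 24 in; section modulus (unit throat) S = 2 × L²/6 = 48 in².
Direct shear f_v = P/L_w = 62.7/24 = 2.613 kip/in.
Moment M = P × e = 62.7 × 4.5 = 282.15 kip·in; bending f_b = M/S = 5.878 kip/in.
f_max = √(f_v² + f_b²) = √(2.613² + 5.878²) = 6.433 kip/in.
φr_n = 0.75 × 0.6 × 90 × (0.707 × 0.375) = 10.74 kip/in → adequate.

f_max ≈ 6.43 kip/in; adequate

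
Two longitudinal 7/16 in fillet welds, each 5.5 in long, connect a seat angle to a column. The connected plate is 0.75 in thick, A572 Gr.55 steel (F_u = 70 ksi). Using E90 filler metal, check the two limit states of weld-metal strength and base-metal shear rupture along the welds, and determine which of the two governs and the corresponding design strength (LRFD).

φR_n ≈ 138 kip (weld metal governs)

E90XX → F_EXX = 90 ksi.
t_e = 0.707 × 0.4375 = 0.3093 in; L = 11 in.
Weld metal: φR_n = 0.75 × 0.6 × 90 × 0.3093 × 11 = 137.8 kip.
Base metal (shear rupture): φR_n = 0.75 × 0.6 × 70 × 0.75 × 11 = 259.9 kip.
Governing: weld metal.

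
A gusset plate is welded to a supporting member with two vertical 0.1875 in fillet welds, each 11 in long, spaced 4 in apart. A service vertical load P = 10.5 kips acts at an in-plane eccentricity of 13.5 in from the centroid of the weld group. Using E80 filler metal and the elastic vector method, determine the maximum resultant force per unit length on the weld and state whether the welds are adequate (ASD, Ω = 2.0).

E80XX → F_EXX = 80 ksi.
Total weld length L_w = 22 in. Treat welds as unit-width lines.
Polar moment about centroid: J = 2[d³/12 + d(b/2)²] = 2[11³/12 + 11×2²] = 309.8 in³.
Direct shear f_v = P/L_w = 10.5 / 22 = 0.4773 kip/in (vertical).
Torsion M = P·e = 10.5 × 13.5 = 141.75 kip·in.
Critical point at (x, y) = (2, 5.5) from centroid. f_tx = M·y/J = 2.516 kip/in; f_ty = M·x/J = 0.915 kip/in.
Resultant f_max = √[f_tx² + (f_v + f_ty)²] = √[2.516² + (0.4773 + 0.915)²] = 2.876 kip/in.
Capacity per unit length: r_n/Ω = (1/2.0) × 0.6 × 80 × (0.707 × 0.1875) = 3.181 kip/in.
2.876 ≤ 3.181 → adequate.

f_max ≈ 2.88 kip/in; adequate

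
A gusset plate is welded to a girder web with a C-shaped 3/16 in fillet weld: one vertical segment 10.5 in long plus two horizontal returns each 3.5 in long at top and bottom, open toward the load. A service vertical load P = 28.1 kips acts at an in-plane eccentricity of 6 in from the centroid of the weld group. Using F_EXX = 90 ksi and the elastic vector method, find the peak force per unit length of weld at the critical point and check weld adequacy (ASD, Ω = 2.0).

f_max ≈ 4.24 kip/in; NOT adequate

Total weld length L_w = 17.5 in. Treat welds as unit-width lines.
Centroid: x̄ = 2×3.5×1.75 / 17.5 = 0.7 in from the vertical weld.
Polar moment about centroid: J = I_x + I_y = [10.5³/12 + 2×3.5×5.25²] + [10.5×0.7² + 2(3.5³/12 + 3.5×1.05²)] = 309.4 in³.
Direct shear f_v = P/L_w = 28.1 / 17.5 = 1.606 kip/in (vertical).
Torsion M = P·e = 28.1 × 6 = 168.6 kip·in.
Critical point at (x, y) = (2.8, 5.25) from centroid. f_tx = M·y/J = 2.861 kip/in; f_ty = M·x/J = 1.526 kip/in.
Resultant f_max = √[f_tx² + (f_v + f_ty)²] = √[2.861² + (1.606 + 1.526)²] = 4.241 kip/in.
Capacity per unit length: r_n/Ω = (1/2.0) × 0.6 × 90 × (0.707 × 0.1875) = 3.579 kip/in.
4.241 > 3.579 → NOT adequate.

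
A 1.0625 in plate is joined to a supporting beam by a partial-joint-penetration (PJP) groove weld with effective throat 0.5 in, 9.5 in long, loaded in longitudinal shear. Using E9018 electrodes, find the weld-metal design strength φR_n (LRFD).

E90XX → F_EXX = 90 ksi.
Effective throat (given) t_e = 0.5 in.
A_we = 0.5 × 9.5 = 4.75 in².
F_nw = 0.6 F_EXX = 54 ksi.
φR_n = 0.75 × 54 × 4.75 = 192.4 kips.

φR_n ≈ 192 kips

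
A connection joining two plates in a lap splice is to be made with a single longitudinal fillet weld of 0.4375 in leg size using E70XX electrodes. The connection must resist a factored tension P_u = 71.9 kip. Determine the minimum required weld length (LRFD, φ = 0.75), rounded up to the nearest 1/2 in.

E70XX → F_EXX = 70 ksi.
Throat t_e = 0.707 × 0.4375 = 0.3093 in.
φr_n = 0.75 × 0.6 × 70 × 0.3093 = 9.743 kip/in.
L_req = P_u / φr_n = 71.9 / 9.743 = 7.379 in total.
Round up → use L = 7.5 in.

L = 7.5 in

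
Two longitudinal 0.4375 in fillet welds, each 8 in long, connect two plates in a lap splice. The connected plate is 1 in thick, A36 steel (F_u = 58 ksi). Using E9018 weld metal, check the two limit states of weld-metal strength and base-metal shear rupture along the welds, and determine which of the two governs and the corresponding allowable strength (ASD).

E90XX → F_EXX = 90 ksi.
t_e = 0.707 × 0.4375 = 0.3093 in; L = 16 in.
Weld metal: R_n/Ω = (1/2.0) × 0.6 × 90 × 0.3093 × 16 = 133.6 kips.
Base metal (shear rupture): R_n/Ω = (1/2.0) × 0.6 × 58 × 1 × 16 = 278.4 kips.
Governing: weld metal.

R_n/Ω ≈ 134 kips (weld metal governs)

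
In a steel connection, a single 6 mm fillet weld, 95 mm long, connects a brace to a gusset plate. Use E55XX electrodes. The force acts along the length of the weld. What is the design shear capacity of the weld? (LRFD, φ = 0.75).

E55XX → F_EXX = 550 MPa.
Effective throat t_e = 0.707 × 6 = 4.242 mm.
Total length L = 95 mm; A_we = 4.242 × 95 = 403 mm².
F_nw = 0.6 F_EXX = 0.6 × 550 = 330 MPa.
φR_n = 0.75 × 330 × 403 × 10⁻³ = 99.74 kN.

φR_n ≈ 99.7 kN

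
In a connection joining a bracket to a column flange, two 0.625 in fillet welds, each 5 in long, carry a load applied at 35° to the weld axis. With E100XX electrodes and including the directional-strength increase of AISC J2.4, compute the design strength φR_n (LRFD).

E100XX → F_EXX = 100 ksi.
t_e = 0.707 × 0.625 = 0.4419 in; A_we = 0.4419 × 10 = 4.419 in².
Directional factor: 1.0 + 0.5 sin^1.5(35°) = 1.217.
F_nw = 0.6 × 100 × 1.217 = 73.03 ksi.
φR_n = 0.75 × 73.03 × 4.419 = 242 kip.

φR_n ≈ 242 kip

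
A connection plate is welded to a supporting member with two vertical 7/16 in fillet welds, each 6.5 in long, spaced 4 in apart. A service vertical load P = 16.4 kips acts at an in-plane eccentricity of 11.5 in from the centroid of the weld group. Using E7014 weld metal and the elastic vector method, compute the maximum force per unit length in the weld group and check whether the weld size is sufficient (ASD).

f_max ≈ 8.09 kip/in; NOT adequate

E70XX → F_EXX = 70 ksi.
Total weld length L_w = 13 in. Treat welds as unit-width lines.
Polar moment about centroid: J = 2[d³/12 + d(b/2)²] = 2[6.5³/12 + 6.5×2²] = 97.77 in³.
Direct shear f_v = P/L_w = 16.4 / 13 = 1.262 kip/in (vertical).
Torsion M = P·e = 16.4 × 11.5 = 188.6 kip·in.
Critical point at (x, y) = (2, 3.25) from centroid. f_tx = M·y/J = 6.269 kip/in; f_ty = M·x/J = 3.858 kip/in.
Resultant f_max = √[f_tx² + (f_v + f_ty)²] = √[6.269² + (1.262 + 3.858)²] = 8.094 kip/in.
Capacity per unit length: r_n/Ω = (1/2.0) × 0.6 × 70 × (0.707 × 0.4375) = 6.496 kip/in.
8.094 > 6.496 → NOT adequate.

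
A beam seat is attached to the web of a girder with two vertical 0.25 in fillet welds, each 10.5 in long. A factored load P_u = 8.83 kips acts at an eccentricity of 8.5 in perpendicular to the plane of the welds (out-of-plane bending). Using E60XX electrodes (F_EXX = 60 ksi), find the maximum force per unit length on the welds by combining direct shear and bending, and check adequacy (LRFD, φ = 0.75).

f_max ≈ 2.09 kip/in; adequate

L_w = 2 × 10.5 = 21 in; section modulus (unit throat) S = 2 × L²/6 = 36.75 in².
Direct shear f_v = P/L_w = 8.83/21 = 0.4205 kip/in.
Moment M = P × e = 8.83 × 8.5 = 75.055 kip·in; bending f_b = M/S = 2.042 kip/in.
f_max = √(f_v² + f_b²) = √(0.4205² + 2.042²) = 2.085 kip/in.
φr_n = 0.75 × 0.6 × 60 × (0.707 × 0.25) = 4.772 kip/in → adequate.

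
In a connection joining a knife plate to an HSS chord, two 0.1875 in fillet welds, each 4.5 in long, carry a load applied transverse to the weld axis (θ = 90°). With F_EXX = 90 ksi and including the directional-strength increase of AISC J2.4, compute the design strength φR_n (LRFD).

t_e = 0.707 × 0.1875 = 0.1326 in; A_we = 0.1326 × 9 = 1.193 in².
Directional factor: 1.0 + 0.5 sin^1.5(90°) = 1.5.
F_nw = 0.6 × 90 × 1.5 = 81 ksi.
φR_n = 0.75 × 81 × 1.193 = 72.48 kips.

φR_n ≈ 72.5 kips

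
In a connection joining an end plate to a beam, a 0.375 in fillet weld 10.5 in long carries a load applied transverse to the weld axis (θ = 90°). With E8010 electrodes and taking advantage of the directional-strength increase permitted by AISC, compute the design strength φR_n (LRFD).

E80XX → F_EXX = 80 ksi.
t_e = 0.707 × 0.375 = 0.2651 in; A_we = 0.2651 × 10.5 = 2.784 in².
Directional factor: 1.0 + 0.5 sin^1.5(90°) = 1.5.
F_nw = 0.6 × 80 × 1.5 = 72 ksi.
φR_n = 0.75 × 72 × 2.784 = 150.3 kip.

φR_n ≈ 150 kip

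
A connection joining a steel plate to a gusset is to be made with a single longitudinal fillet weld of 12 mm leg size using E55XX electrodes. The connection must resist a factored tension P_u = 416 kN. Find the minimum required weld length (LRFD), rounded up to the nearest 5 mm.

E55XX → F_EXX = 550 MPa.
Throat t_e = 0.707 × 12 = 8.484 mm.
φr_n = 0.75 × 0.6 × 550 × 8.484 × 10⁻³ = 2.1 kN/mm.
L_req = P_u / φr_n = 416 / 2.1 = 198.1 mm total.
Round up → use L = 200 mm.

L = 200 mm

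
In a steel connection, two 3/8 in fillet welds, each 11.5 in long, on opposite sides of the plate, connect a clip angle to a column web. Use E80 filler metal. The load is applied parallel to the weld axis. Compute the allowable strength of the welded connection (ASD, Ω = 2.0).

R_n/Ω ≈ 146 kip

E80XX → F_EXX = 80 ksi.
Effective throat t_e = 0.707 × 0.375 = 0.2651 in.
Total length L = 23 in; A_we = 0.2651 × 23 = 6.098 in².
F_nw = 0.6 F_EXX = 0.6 × 80 = 48 ksi.
R_n = 48 × 6.098 = 292.7 kip; R_n/Ω = 292.7/2.0 = 146.3 kip.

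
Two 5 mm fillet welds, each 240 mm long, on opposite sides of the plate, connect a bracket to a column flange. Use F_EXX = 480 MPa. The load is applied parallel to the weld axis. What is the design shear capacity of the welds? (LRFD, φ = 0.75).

φR_n ≈ 367 kN

Effective throat t_e = 0.707 × 5 = 3.535 mm.
Total length L = 480 mm; A_we = 3.535 × 480 = 1697 mm².
F_nw = 0.6 F_EXX = 0.6 × 480 = 288 MPa.
φR_n = 0.75 × 288 × 1697 × 10⁻³ = 366.5 kN.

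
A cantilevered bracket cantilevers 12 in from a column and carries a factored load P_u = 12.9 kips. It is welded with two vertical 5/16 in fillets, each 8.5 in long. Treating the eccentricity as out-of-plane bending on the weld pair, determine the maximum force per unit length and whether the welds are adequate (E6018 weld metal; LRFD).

f_max ≈ 6.47 kip/in; NOT adequate

E60XX → F_EXX = 60 ksi.
L_w = 2 × 8.5 = 17 in; section modulus (unit throat) S = 2 × L²/6 = 24.08 in².
Direct shear f_v = P/L_w = 12.9/17 = 0.7588 kip/in.
Moment M = P × e = 12.9 × 12 = 154.8 kip·in; bending f_b = M/S = 6.428 kip/in.
f_max = √(f_v² + f_b²) = √(0.7588² + 6.428²) = 6.472 kip/in.
φr_n = 0.75 × 0.6 × 60 × (0.707 × 0.3125) = 5.965 kip/in → NOT adequate.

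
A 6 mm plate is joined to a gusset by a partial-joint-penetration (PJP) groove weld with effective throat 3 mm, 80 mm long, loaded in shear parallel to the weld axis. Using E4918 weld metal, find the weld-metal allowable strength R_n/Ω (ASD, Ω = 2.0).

R_n/Ω ≈ 35.3 kN

E49XX → F_EXX = 490 MPa.
Effective throat (given) t_e = 3 mm.
A_we = 3 × 80 = 240 mm².
F_nw = 0.6 F_EXX = 294 MPa.
R_n/Ω = (294 × 240) / 2.0 × 10⁻³ = 35.28 kN.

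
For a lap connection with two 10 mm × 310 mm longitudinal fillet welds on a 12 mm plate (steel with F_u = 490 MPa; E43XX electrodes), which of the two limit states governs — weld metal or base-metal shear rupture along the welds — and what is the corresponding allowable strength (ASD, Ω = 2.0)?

R_n/Ω ≈ 565 kN (weld metal governs)

E43XX → F_EXX = 430 MPa.
t_e = 0.707 × 10 = 7.07 mm; L = 620 mm.
Weld metal: R_n/Ω = (1/2.0) × 0.6 × 430 × 7.07 × 620 × 10⁻³ = 565.5 kN.
Base metal (shear rupture): R_n/Ω = (1/2.0) × 0.6 × 490 × 12 × 620 × 10⁻³ = 1094 kN.
Governing: weld metal.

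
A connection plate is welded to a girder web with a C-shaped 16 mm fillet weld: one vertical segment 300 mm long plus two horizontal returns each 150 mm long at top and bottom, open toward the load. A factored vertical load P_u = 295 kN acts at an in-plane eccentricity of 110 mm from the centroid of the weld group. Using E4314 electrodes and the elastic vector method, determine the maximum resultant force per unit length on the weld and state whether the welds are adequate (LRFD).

E43XX → F_EXX = 430 MPa.
Total weld length L_w = 600 mm. Treat welds as unit-width lines.
Centroid: x̄ = 2×150×75 / 600 = 37.5 mm from the vertical weld.
Polar moment about centroid: J = I_x + I_y = [300³/12 + 2×150×150²] + [300×37.5² + 2(150³/12 + 150×37.5²)] = 10410000 mm³.
Direct shear f_v = P/L_w = 295×10³ / 600 = 491.7 N/mm (vertical).
Torsion M = P·e = 295×10³ × 110 = 32450000 N·mm.
Critical point at (x, y) = (112.5, 150) from centroid. f_tx = M·y/J = 467.7 N/mm; f_ty = M·x/J = 350.8 N/mm.
Resultant f_max = √[f_tx² + (f_v + f_ty)²] = √[467.7² + (491.7 + 350.8)²] = 963.6 N/mm.
Capacity per unit length: φr_n = 0.75 × 0.6 × 430 × (0.707 × 16) = 2189 N/mm.
963.6 ≤ 2189 → adequate.

f_max ≈ 964 N/mm; adequate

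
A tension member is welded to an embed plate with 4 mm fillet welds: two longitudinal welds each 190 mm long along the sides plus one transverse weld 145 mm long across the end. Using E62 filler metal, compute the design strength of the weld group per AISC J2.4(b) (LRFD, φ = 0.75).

φR_n ≈ 426 kN

E62XX → F_EXX = 620 MPa.
t_e = 0.707 × 4 = 2.828 mm.
R_nwl = 0.6 × 620 × 2.828 × 380 × 10⁻³ = 399.8 kN (longitudinal, 2 welds).
R_nwt = 0.6 × 620 × 2.828 × 145 × 10⁻³ = 152.5 kN (transverse, base value).
(i) R_nwl + R_nwt = 552.3 kN; (ii) 0.85 R_nwl + 1.5 R_nwt = 568.6 kN.
R_n = max = 568.6 kN [governs: (ii)]; φR_n = 426.5 kN.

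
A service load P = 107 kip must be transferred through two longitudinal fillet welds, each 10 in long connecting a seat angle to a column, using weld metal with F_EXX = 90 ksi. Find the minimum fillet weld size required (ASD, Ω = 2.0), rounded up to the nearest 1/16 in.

Total weld length L = 20 in.
Required throat t_e = P × Ω / (0.6 F_EXX × L) = 107 × 2.0 / (0.6 × 90 × 20) = 0.1981 in.
Required leg w = t_e / 0.707 = 0.2803 in → use 5/16 in.

w = 5/16 in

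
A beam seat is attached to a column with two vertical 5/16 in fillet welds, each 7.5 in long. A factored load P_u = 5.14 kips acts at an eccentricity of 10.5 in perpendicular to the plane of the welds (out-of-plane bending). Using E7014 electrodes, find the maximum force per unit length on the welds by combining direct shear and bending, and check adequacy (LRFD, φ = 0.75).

f_max ≈ 2.9 kip/in; adequate

E70XX → F_EXX = 70 ksi.
L_w = 2 × 7.5 = 15 in; section modulus (unit throat) S = 2 × L²/6 = 18.75 in².
Direct shear f_v = P/L_w = 5.14/15 = 0.3427 kip/in.
Moment M = P × e = 5.14 × 10.5 = 53.97 kip·in; bending f_b = M/S = 2.878 kip/in.
f_max = √(f_v² + f_b²) = √(0.3427² + 2.878²) = 2.899 kip/in.
φr_n = 0.75 × 0.6 × 70 × (0.707 × 0.3125) = 6.96 kip/in → adequate.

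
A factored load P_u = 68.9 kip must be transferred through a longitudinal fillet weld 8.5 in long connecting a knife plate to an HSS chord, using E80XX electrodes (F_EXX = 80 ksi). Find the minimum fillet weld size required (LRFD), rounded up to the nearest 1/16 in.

Total weld length L = 8.5 in.
Required throat t_e = P_u / (φ × 0.6 F_EXX × L) = 68.9 / (0.75 × 0.6 × 80 × 8.5) = 0.2252 in.
Required leg w = t_e / 0.707 = 0.3185 in → use 3/8 in.

w = 3/8 in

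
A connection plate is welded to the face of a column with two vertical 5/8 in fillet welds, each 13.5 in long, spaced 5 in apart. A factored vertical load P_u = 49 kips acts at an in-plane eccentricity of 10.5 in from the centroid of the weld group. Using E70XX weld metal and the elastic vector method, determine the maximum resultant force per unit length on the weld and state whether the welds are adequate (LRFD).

f_max ≈ 7.23 kip/in; adequate

E70XX → F_EXX = 70 ksi.
Total weld length L_w = 27 in. Treat welds as unit-width lines.
Polar moment about centroid: J = 2[d³/12 + d(b/2)²] = 2[13.5³/12 + 13.5×2.5²] = 578.8 in³.
Direct shear f_v = P/L_w = 49 / 27 = 1.815 kip/in (vertical).
Torsion M = P·e = 49 × 10.5 = 514.5 kip·in.
Critical point at (x, y) = (2.5, 6.75) from centroid. f_tx = M·y/J = 6 kip/in; f_ty = M·x/J = 2.222 kip/in.
Resultant f_max = √[f_tx² + (f_v + f_ty)²] = √[6² + (1.815 + 2.222)²] = 7.232 kip/in.
Capacity per unit length: φr_n = 0.75 × 0.6 × 70 × (0.707 × 0.625) = 13.92 kip/in.
7.232 ≤ 13.92 → adequate.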